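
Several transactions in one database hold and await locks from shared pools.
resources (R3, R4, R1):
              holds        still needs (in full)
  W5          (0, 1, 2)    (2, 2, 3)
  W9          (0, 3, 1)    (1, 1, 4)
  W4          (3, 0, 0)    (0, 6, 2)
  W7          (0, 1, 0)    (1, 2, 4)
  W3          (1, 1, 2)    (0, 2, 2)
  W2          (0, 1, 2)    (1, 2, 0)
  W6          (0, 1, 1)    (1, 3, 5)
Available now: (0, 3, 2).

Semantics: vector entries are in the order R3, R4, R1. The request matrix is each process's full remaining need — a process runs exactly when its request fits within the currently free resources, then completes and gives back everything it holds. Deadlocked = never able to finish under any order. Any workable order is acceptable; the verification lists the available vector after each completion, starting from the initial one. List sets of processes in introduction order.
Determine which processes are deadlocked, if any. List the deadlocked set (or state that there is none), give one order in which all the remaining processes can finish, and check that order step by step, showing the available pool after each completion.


Nothing here is deadlocked.
Key observation: no deadlock: W3 fits now, and the freed resources carry the rest through.
One completion order for the rest: W3, W9, W7, W2, W4, W5, W6. Check, step by step:
  pool = (0, 3, 2)
  W3 needs (0, 2, 2) <= (0, 3, 2) -> finishes; pool += (1, 1, 2) = (1, 4, 4)
  W9 needs (1, 1, 4) <= (1, 4, 4) -> finishes; pool += (0, 3, 1) = (1, 7, 5)
  W7 needs (1, 2, 4) <= (1, 7, 5) -> finishes; pool += (0, 1, 0) = (1, 8, 5)
  W2 needs (1, 2, 0) <= (1, 8, 5) -> finishes; pool += (0, 1, 2) = (1, 9, 7)
  W4 needs (0, 6, 2) <= (1, 9, 7) -> finishes; pool += (3, 0, 0) = (4, 9, 7)
  W5 needs (2, 2, 3) <= (4, 9, 7) -> finishes; pool += (0, 1, 2) = (4, 10, 9)
  W6 needs (1, 3, 5) <= (4, 10, 9) -> finishes; pool += (0, 1, 1) = (4, 11, 10)


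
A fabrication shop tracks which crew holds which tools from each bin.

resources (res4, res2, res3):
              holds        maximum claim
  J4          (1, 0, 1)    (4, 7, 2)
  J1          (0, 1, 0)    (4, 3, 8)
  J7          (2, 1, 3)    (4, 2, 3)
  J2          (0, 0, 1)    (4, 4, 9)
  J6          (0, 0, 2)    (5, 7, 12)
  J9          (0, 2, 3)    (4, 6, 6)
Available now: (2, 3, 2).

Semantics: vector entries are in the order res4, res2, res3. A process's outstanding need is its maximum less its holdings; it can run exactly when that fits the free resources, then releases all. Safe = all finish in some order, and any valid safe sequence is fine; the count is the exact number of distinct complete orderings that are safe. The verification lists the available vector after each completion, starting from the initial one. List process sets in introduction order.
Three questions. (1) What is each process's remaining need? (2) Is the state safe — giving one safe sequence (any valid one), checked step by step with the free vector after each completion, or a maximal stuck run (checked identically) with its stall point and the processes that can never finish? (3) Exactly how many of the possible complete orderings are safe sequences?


(1) Remaining need (order res4, res2, res3):
  J4: (3, 7, 1)
  J1: (4, 2, 8)
  J7: (2, 1, 0)
  J2: (4, 4, 8)
  J6: (5, 7, 10)
  J9: (4, 4, 3)
(2) SAFE. One safe sequence: J7, J9, J2, J1, J4, J6.
Key observation: J7 is the earliest step where a requested resource binds exactly: need (2, 1, 0), pool (2, 3, 2) at its turn.
Step-by-step check:
  pool = (2, 3, 2)
  J7: need (2, 1, 0) fits (2, 3, 2); releases (2, 1, 3), pool now (4, 4, 5)
  J9: need (4, 4, 3) fits (4, 4, 5); releases (0, 2, 3), pool now (4, 6, 8)
  J2: need (4, 4, 8) fits (4, 6, 8); releases (0, 0, 1), pool now (4, 6, 9)
  J1: need (4, 2, 8) fits (4, 6, 9); releases (0, 1, 0), pool now (4, 7, 9)
  J4: need (3, 7, 1) fits (4, 7, 9); releases (1, 0, 1), pool now (5, 7, 10)
  J6: need (5, 7, 10) fits (5, 7, 10); releases (0, 0, 2), pool now (5, 7, 12)
(3) The exact count: 3 of the possible complete orderings are safe sequences.


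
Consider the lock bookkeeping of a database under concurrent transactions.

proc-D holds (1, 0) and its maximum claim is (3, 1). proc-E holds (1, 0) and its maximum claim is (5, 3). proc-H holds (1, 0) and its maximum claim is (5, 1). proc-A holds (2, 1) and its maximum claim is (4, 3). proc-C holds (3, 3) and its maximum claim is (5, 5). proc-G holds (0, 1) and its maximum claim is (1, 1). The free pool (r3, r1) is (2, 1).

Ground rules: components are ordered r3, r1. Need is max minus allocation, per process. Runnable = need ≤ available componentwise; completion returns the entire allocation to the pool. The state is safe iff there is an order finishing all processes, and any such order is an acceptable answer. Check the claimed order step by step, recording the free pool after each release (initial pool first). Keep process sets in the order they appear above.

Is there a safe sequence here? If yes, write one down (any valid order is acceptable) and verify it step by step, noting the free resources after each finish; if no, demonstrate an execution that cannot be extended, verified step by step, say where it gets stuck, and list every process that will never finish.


SAFE, for example via the order proc-G, proc-C, proc-E, proc-H, proc-D, proc-A.
Key observation: proc-C marks the first exact bind of the order: its need (2, 2) fits the free (2, 2) with zero slack on a requested resource.
Walking it through:
  pool = (2, 1)
  proc-G needs (1, 0) <= (2, 1) -> finishes; pool += (0, 1) = (2, 2)
  proc-C needs (2, 2) <= (2, 2) -> finishes; pool += (3, 3) = (5, 5)
  proc-E needs (4, 3) <= (5, 5) -> finishes; pool += (1, 0) = (6, 5)
  proc-H needs (4, 1) <= (6, 5) -> finishes; pool += (1, 0) = (7, 5)
  proc-D needs (2, 1) <= (7, 5) -> finishes; pool += (1, 0) = (8, 5)
  proc-A needs (2, 2) <= (8, 5) -> finishes; pool += (2, 1) = (10, 6)


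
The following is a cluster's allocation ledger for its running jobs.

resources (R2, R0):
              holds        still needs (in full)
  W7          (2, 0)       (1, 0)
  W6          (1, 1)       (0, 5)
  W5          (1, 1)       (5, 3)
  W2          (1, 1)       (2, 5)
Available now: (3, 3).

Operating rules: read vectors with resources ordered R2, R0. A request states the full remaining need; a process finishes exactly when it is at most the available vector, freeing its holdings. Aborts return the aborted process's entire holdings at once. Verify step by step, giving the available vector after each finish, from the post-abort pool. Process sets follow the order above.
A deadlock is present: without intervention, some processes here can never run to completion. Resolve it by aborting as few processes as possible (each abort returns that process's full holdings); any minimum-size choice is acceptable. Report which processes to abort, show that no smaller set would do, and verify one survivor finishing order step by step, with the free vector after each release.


Abort W6.
Key observation: W2 could never have finished before the abort; with (1, 1) returned by W6, it fits at step 3.
No smaller set exists: with zero aborts the deadlock remains.
Survivors finish in the order: W7, W5, W2. Check, step by step (pool after the aborts first):
  pool = (4, 4)
  W7 needs (1, 0) <= (4, 4) -> finishes; pool += (2, 0) = (6, 4)
  W5 needs (5, 3) <= (6, 4) -> finishes; pool += (1, 1) = (7, 5)
  W2 needs (2, 5) <= (7, 5) -> finishes; pool += (1, 1) = (8, 6)


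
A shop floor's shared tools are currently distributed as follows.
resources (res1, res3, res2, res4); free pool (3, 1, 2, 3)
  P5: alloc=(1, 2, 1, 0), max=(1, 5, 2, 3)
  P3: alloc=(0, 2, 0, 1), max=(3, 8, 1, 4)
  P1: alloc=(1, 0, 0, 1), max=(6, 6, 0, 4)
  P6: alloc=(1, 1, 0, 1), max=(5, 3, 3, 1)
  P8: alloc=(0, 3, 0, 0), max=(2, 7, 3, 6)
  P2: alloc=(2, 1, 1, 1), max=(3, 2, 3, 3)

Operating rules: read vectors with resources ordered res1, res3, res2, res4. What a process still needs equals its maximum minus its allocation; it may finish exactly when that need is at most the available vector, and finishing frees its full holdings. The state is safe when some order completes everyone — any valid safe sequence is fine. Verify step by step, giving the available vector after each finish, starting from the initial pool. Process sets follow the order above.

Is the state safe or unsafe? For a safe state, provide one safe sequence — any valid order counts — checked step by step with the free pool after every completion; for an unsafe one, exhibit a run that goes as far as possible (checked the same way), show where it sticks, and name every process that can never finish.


UNSAFE — no complete ordering exists.
Key observation: after P2, P6, P5 the pool peaks at (7, 5, 4, 5), and each blocked process is short somewhere: P3 on res3; P1 on res3; P8 on res4.
The run P2, P6, P5 cannot be extended any further. Verifying each step:
  pool = (3, 1, 2, 3)
  P2 needs (1, 1, 2, 2) <= (3, 1, 2, 3) -> finishes; pool += (2, 1, 1, 1) = (5, 2, 3, 4)
  P6 needs (4, 2, 3, 0) <= (5, 2, 3, 4) -> finishes; pool += (1, 1, 0, 1) = (6, 3, 3, 5)
  P5 needs (0, 3, 1, 3) <= (6, 3, 3, 5) -> finishes; pool += (1, 2, 1, 0) = (7, 5, 4, 5)
  blocked: P3 wants (3, 6, 1, 3), pool (7, 5, 4, 5) — not enough res3
  blocked: P1 wants (5, 6, 0, 3), pool (7, 5, 4, 5) — not enough res3
  blocked: P8 wants (2, 4, 3, 6), pool (7, 5, 4, 5) — not enough res4
Processes that can never finish: P3, P1 and P8.


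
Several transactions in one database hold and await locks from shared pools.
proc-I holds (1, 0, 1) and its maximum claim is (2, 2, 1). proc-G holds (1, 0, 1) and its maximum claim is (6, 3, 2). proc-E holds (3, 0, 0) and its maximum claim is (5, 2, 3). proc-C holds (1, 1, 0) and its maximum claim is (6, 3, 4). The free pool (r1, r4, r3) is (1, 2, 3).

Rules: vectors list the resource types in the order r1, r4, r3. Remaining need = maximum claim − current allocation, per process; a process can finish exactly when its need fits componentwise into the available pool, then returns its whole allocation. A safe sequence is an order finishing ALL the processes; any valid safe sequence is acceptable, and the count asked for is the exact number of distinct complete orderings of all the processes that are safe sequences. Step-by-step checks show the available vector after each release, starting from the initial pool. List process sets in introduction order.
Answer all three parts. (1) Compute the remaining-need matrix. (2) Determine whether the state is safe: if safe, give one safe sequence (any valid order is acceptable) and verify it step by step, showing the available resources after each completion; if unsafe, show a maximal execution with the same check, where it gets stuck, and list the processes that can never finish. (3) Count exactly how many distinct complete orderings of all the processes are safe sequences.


(1) Need matrix, components ordered r1, r4, r3:
  proc-I: (1, 2, 0)
  proc-G: (5, 3, 1)
  proc-E: (2, 2, 3)
  proc-C: (5, 2, 4)
(2) SAFE, for example via the order proc-I, proc-E, proc-C, proc-G.
Key observation: at proc-I the run first touches a limit — (1, 2, 0) against (1, 2, 3), exact on a resource it actually requests.
Walking it through:
  pool = (1, 2, 3)
  run proc-I (needs (1, 2, 0), free (1, 2, 3)); after release of (1, 0, 1) the pool is (2, 2, 4)
  run proc-E (needs (2, 2, 3), free (2, 2, 4)); after release of (3, 0, 0) the pool is (5, 2, 4)
  run proc-C (needs (5, 2, 4), free (5, 2, 4)); after release of (1, 1, 0) the pool is (6, 3, 4)
  run proc-G (needs (5, 3, 1), free (6, 3, 4)); after release of (1, 0, 1) the pool is (7, 3, 5)
(3) Precisely 1 of the possible complete orderings is a safe sequence.


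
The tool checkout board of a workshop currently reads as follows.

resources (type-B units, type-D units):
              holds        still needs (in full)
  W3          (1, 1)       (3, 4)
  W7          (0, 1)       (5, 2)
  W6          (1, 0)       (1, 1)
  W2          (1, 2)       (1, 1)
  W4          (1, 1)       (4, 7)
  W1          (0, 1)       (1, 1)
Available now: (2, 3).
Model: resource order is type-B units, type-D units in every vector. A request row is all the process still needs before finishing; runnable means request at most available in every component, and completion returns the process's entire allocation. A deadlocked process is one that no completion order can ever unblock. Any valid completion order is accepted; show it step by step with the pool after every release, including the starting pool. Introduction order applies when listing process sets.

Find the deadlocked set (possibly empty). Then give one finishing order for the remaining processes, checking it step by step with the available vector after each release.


The deadlocked set is empty.
Key observation: W2 fits the free pool immediately, and its release cascades until everyone finishes.
The rest can finish in the order W2, W6, W1, W3, W7, W4. Verifying each step:
  pool = (2, 3)
  W2: need (1, 1) fits (2, 3); releases (1, 2), pool now (3, 5)
  W6: need (1, 1) fits (3, 5); releases (1, 0), pool now (4, 5)
  W1: need (1, 1) fits (4, 5); releases (0, 1), pool now (4, 6)
  W3: need (3, 4) fits (4, 6); releases (1, 1), pool now (5, 7)
  W7: need (5, 2) fits (5, 7); releases (0, 1), pool now (5, 8)
  W4: need (4, 7) fits (5, 8); releases (1, 1), pool now (6, 9)


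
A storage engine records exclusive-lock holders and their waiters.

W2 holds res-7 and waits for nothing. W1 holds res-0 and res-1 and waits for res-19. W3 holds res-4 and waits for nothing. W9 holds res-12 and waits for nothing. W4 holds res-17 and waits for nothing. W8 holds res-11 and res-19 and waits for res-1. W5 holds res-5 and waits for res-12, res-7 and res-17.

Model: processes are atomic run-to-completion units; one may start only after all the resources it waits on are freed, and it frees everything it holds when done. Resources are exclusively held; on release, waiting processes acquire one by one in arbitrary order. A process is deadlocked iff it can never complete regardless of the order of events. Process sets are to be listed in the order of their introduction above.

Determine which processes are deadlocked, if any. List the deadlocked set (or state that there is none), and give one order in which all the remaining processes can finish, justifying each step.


The deadlocked set is W1 and W8.
Key observation: the waits loop around W1 -> W8 -> W1 with no way out; no other process is dragged down with it.
A valid finishing order for the others: W2, W9, W4, W5, W3.
Walking it through:
  run W2 (it waits on nothing); releases res-7
  run W9 (it waits on nothing); releases res-12
  run W4 (it waits on nothing); releases res-17
  run W5 (all its waits — res-12, res-7 and res-17 — are resolved); releases res-5
  run W3 (it waits on nothing); releases res-4


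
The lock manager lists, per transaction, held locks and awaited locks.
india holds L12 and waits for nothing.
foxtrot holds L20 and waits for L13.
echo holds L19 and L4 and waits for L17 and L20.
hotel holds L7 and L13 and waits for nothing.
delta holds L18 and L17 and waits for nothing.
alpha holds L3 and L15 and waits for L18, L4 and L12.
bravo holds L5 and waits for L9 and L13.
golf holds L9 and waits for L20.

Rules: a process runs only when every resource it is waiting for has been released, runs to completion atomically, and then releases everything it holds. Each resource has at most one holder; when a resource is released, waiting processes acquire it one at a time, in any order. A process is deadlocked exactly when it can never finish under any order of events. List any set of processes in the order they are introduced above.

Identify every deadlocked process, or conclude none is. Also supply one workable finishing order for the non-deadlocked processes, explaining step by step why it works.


The deadlocked set is empty.
Key observation: there is no circular wait here — follow any chain and it reaches a process that is free to run now.
A valid finishing order for the others: delta, hotel, foxtrot, echo, golf, india, alpha, bravo.
Walking it through:
  run delta (it waits on nothing); releases L18 and L17
  run hotel (it waits on nothing); releases L7 and L13
  run foxtrot (all its waits — L13 — are resolved); releases L20
  run echo (all its waits — L17 and L20 — are resolved); releases L19 and L4
  run golf (all its waits — L20 — are resolved); releases L9
  run india (it waits on nothing); releases L12
  run alpha (all its waits — L18, L4 and L12 — are resolved); releases L3 and L15
  run bravo (all its waits — L9 and L13 — are resolved); releases L5


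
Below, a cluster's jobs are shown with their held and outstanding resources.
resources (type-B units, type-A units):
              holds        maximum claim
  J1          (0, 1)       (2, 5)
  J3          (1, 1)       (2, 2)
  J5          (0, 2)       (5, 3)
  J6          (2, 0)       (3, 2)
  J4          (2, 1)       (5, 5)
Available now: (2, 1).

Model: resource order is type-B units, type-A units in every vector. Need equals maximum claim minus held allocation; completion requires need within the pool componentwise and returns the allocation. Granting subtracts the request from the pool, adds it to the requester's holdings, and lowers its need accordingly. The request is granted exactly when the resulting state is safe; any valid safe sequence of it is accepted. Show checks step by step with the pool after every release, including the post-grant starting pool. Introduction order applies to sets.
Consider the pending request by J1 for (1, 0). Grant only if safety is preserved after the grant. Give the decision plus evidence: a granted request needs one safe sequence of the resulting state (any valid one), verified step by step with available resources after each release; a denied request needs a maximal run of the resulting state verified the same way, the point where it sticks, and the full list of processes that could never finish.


DENY. Granting would leave the state unsafe.
Key observation: after J3, J6 the pool peaks at (4, 2), and each blocked process is short somewhere: J1 on type-A units; J5 on type-B units; J4 on type-A units.
Pretend the grant happened; the run J3, J6 goes as far as possible. Verifying each step:
  pool = (1, 1)
  J3: need (1, 1) fits (1, 1); releases (1, 1), pool now (2, 2)
  J6: need (1, 2) fits (2, 2); releases (2, 0), pool now (4, 2)
  blocked: J1 wants (1, 4), pool (4, 2) — not enough type-A units
  blocked: J5 wants (5, 1), pool (4, 2) — not enough type-B units
  blocked: J4 wants (3, 4), pool (4, 2) — not enough type-A units
Post-grant, the permanently blocked set is J1, J5 and J4.


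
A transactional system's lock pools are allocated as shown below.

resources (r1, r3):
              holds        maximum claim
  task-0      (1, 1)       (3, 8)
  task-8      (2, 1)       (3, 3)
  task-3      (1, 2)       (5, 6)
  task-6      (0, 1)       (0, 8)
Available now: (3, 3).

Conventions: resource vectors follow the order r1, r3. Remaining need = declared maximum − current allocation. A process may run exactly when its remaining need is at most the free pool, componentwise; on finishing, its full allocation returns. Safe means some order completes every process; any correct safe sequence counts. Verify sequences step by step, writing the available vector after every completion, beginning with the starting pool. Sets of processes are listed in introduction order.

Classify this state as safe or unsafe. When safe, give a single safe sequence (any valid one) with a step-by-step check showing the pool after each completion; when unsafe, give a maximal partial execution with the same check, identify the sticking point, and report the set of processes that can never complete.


UNSAFE — no complete ordering exists.
Key observation: r3 is the bottleneck — with task-8, task-3 done the pool holds (6, 6), short of every remaining need.
A maximal execution: task-8, task-3 — then nothing else fits. Walking it through:
  pool = (3, 3)
  task-8 needs (1, 2) <= (3, 3) -> finishes; pool += (2, 1) = (5, 4)
  task-3 needs (4, 4) <= (5, 4) -> finishes; pool += (1, 2) = (6, 6)
  task-0 cannot run: need (2, 7) vs free (6, 6) (insufficient r3)
  task-6 cannot run: need (0, 7) vs free (6, 6) (insufficient r3)
Processes that can never finish: task-0 and task-6.


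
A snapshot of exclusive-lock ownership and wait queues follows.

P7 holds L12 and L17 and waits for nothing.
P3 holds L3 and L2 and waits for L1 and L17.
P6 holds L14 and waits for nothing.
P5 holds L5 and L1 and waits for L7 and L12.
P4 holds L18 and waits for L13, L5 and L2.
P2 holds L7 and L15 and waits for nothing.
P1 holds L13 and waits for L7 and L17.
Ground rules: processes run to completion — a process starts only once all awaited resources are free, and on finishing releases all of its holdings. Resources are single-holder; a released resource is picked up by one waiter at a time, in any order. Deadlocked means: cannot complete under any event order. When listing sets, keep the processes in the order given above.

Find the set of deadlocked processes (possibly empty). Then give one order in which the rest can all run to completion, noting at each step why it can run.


No process is deadlocked.
Key observation: there is no circular wait here — follow any chain and it reaches a process that is free to run now.
A valid finishing order for the others: P7, P2, P5, P6, P3, P1, P4.
Step-by-step check:
  P7 waits on nothing -> runs at once and releases L12 and L17
  P2 waits on nothing -> runs at once and releases L7 and L15
  P5 waits on L7 and L12 — all released -> runs and releases L5 and L1
  P6 waits on nothing -> runs at once and releases L14
  P3 waits on L1 and L17 — all released -> runs and releases L3 and L2
  P1 waits on L7 and L17 — all released -> runs and releases L13
  P4 waits on L13, L5 and L2 — all released -> runs and releases L18


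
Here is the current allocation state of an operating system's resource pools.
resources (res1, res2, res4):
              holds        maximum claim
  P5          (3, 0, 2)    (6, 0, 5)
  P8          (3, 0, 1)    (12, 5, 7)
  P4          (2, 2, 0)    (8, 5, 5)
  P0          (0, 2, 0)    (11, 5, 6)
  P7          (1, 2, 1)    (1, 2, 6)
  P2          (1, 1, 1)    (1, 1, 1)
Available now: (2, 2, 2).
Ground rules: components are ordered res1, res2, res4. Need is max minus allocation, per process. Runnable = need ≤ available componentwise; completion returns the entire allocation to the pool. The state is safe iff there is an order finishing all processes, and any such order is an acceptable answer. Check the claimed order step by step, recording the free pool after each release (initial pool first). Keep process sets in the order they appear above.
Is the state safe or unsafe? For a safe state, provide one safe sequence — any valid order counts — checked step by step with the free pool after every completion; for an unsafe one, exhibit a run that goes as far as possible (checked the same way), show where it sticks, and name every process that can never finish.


SAFE. One safe sequence: P2, P5, P7, P4, P8, P0.
Key observation: P5 is the earliest step where a requested resource binds exactly: need (3, 0, 3), pool (3, 3, 3) at its turn.
Step-by-step check:
  pool = (2, 2, 2)
  run P2 (needs (0, 0, 0), free (2, 2, 2)); after release of (1, 1, 1) the pool is (3, 3, 3)
  run P5 (needs (3, 0, 3), free (3, 3, 3)); after release of (3, 0, 2) the pool is (6, 3, 5)
  run P7 (needs (0, 0, 5), free (6, 3, 5)); after release of (1, 2, 1) the pool is (7, 5, 6)
  run P4 (needs (6, 3, 5), free (7, 5, 6)); after release of (2, 2, 0) the pool is (9, 7, 6)
  run P8 (needs (9, 5, 6), free (9, 7, 6)); after release of (3, 0, 1) the pool is (12, 7, 7)
  run P0 (needs (11, 3, 6), free (12, 7, 7)); after release of (0, 2, 0) the pool is (12, 9, 7)


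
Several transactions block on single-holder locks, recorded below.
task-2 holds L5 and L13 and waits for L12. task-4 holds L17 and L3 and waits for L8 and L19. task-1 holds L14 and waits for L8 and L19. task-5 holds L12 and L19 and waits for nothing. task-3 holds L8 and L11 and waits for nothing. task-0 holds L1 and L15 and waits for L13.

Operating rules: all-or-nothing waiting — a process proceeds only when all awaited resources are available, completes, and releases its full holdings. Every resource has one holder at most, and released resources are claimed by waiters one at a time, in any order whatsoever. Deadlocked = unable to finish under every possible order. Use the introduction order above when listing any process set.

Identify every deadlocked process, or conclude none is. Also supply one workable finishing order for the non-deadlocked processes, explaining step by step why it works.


The deadlocked set is empty.
Key observation: every chain of waits terminates; starting from the processes that wait on nothing, all the rest unlock in turn.
One completion order for the rest: task-5, task-3, task-2, task-1, task-4, task-0.
Walking it through:
  task-5 waits on nothing -> runs at once and releases L12 and L19
  task-3 waits on nothing -> runs at once and releases L8 and L11
  task-2 waits on L12 — all released -> runs and releases L5 and L13
  task-1 waits on L8 and L19 — all released -> runs and releases L14
  task-4 waits on L8 and L19 — all released -> runs and releases L17 and L3
  task-0 waits on L13 — all released -> runs and releases L1 and L15


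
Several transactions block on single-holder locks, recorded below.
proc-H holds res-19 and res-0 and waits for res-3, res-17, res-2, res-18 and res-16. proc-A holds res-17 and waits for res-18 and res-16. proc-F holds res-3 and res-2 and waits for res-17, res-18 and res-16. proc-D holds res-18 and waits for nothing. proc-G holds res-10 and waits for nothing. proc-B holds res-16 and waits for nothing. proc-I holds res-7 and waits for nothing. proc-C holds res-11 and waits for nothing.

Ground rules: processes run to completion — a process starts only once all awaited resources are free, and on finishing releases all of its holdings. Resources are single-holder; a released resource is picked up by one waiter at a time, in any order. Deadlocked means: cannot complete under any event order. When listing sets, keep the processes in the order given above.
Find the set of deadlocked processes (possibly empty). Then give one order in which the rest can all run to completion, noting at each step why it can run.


No process is deadlocked.
Key observation: no waiting chain loops back on itself — every chain ends at a process that waits on nothing, so everyone eventually runs.
A valid finishing order for the others: proc-D, proc-B, proc-C, proc-A, proc-I, proc-G, proc-F, proc-H.
Check, step by step:
  proc-D waits on nothing -> runs at once and releases res-18
  proc-B waits on nothing -> runs at once and releases res-16
  proc-C waits on nothing -> runs at once and releases res-11
  proc-A waits on res-18 and res-16 — all released -> runs and releases res-17
  proc-I waits on nothing -> runs at once and releases res-7
  proc-G waits on nothing -> runs at once and releases res-10
  proc-F waits on res-17, res-18 and res-16 — all released -> runs and releases res-3 and res-2
  proc-H waits on res-3, res-17, res-2, res-18 and res-16 — all released -> runs and releases res-19 and res-0


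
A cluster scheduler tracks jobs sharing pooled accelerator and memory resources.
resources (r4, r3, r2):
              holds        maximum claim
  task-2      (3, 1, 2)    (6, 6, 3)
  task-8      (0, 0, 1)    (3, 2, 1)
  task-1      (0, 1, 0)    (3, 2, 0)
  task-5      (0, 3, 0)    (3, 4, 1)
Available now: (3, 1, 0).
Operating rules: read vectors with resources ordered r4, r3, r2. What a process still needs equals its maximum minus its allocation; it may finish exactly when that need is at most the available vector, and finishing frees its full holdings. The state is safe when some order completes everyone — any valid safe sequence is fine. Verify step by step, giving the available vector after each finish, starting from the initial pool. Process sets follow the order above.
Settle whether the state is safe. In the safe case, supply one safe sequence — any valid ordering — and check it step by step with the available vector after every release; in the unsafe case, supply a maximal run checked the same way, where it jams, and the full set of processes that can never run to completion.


The state is SAFE; one workable sequence: task-1, task-8, task-5, task-2.
Key observation: at task-1 the run first touches a limit — (3, 1, 0) against (3, 1, 0), exact on a resource it actually requests.
Check, step by step:
  pool = (3, 1, 0)
  task-1: need (3, 1, 0) fits (3, 1, 0); releases (0, 1, 0), pool now (3, 2, 0)
  task-8: need (3, 2, 0) fits (3, 2, 0); releases (0, 0, 1), pool now (3, 2, 1)
  task-5: need (3, 1, 1) fits (3, 2, 1); releases (0, 3, 0), pool now (3, 5, 1)
  task-2: need (3, 5, 1) fits (3, 5, 1); releases (3, 1, 2), pool now (6, 6, 3)


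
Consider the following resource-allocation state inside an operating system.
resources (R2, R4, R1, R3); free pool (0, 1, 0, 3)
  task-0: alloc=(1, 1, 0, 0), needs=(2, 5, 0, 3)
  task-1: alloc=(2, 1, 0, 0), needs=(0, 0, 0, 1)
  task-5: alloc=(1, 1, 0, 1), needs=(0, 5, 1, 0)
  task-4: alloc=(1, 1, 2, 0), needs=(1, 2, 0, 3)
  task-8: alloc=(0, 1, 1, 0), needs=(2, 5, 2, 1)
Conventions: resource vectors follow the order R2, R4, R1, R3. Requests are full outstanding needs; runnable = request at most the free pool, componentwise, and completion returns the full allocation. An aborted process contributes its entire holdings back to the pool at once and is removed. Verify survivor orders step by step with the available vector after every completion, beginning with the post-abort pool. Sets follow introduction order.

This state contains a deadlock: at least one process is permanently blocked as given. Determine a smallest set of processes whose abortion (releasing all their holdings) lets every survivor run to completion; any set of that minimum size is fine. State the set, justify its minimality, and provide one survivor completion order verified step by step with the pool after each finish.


Abort task-0 and task-8.
Key observation: no ordering could ever have run task-5 before the abort of task-0 and task-8; with (1, 2, 1, 0) back in the pool it fits at step 3.
No one abort is enough; case by case: task-0 alone leaves task-5 blocked (short on R4); task-1 alone leaves task-0 blocked (short on R4); task-5 alone leaves task-0 blocked (short on R4); task-4 alone leaves task-0 blocked (short on R4); task-8 alone leaves task-0 blocked (short on R4).
One survivor order: task-1, task-4, task-5. Verifying each step (post-abort pool first):
  pool = (1, 3, 1, 3)
  task-1: need (0, 0, 0, 1) fits (1, 3, 1, 3); releases (2, 1, 0, 0), pool now (3, 4, 1, 3)
  task-4: need (1, 2, 0, 3) fits (3, 4, 1, 3); releases (1, 1, 2, 0), pool now (4, 5, 3, 3)
  task-5: need (0, 5, 1, 0) fits (4, 5, 3, 3); releases (1, 1, 0, 1), pool now (5, 6, 3, 4)


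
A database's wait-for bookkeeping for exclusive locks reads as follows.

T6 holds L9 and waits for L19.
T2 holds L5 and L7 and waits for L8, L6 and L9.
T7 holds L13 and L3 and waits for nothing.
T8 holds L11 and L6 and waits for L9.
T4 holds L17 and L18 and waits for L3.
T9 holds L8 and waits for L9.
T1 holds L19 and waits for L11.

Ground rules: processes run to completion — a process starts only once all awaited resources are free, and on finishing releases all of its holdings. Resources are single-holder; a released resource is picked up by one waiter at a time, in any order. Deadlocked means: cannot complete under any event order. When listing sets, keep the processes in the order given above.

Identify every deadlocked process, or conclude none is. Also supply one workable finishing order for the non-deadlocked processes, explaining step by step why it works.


Deadlocked: T6, T2, T8, T9 and T1.
Key observation: the cycle T6 -> T1 -> T8 -> T6 can never break — each member waits on the next; T2 and T9 wait into the deadlock from upstream.
A valid finishing order for the others: T7, T4.
Walking it through:
  T7: no waits; runs immediately, freeing L13 and L3
  T4: everything it awaited (L3) is free; runs, freeing L17 and L18


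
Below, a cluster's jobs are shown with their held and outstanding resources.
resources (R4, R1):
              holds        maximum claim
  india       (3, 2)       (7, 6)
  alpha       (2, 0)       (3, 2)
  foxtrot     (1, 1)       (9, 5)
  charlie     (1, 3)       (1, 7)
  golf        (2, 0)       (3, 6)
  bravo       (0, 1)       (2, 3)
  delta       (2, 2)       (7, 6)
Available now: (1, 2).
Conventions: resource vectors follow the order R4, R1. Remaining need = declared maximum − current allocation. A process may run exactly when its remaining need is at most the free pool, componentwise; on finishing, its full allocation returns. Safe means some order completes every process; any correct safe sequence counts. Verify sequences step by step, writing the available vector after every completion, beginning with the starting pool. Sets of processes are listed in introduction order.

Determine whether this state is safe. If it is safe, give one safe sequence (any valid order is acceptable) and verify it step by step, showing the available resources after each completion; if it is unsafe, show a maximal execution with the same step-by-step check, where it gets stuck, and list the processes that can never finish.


UNSAFE.
Key observation: R1 is the bottleneck — with alpha, bravo done the pool holds (3, 3), short of every remaining need.
The run alpha, bravo cannot be extended any further. Step-by-step check:
  pool = (1, 2)
  run alpha (needs (1, 2), free (1, 2)); after release of (2, 0) the pool is (3, 2)
  run bravo (needs (2, 2), free (3, 2)); after release of (0, 1) the pool is (3, 3)
  india still needs (4, 4) but only (3, 3) is free — short on R4 and R1
  foxtrot still needs (8, 4) but only (3, 3) is free — short on R4 and R1
  charlie still needs (0, 4) but only (3, 3) is free — short on R1
  golf still needs (1, 6) but only (3, 3) is free — short on R1
  delta still needs (5, 4) but only (3, 3) is free — short on R4 and R1
Permanently blocked: india, foxtrot, charlie, golf and delta.


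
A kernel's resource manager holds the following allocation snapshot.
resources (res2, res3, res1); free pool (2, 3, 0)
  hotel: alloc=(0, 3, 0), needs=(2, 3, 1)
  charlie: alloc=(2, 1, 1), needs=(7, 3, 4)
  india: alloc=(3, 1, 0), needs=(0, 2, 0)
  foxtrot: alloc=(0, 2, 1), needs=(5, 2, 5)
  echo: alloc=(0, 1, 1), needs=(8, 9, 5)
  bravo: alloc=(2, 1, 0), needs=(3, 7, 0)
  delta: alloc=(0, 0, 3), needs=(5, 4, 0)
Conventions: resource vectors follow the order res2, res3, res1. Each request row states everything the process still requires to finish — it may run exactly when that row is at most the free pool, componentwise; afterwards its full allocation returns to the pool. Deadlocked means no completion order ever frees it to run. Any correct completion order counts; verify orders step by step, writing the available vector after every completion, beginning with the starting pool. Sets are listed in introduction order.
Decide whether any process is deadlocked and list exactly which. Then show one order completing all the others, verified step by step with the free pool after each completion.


The deadlocked set is charlie, foxtrot and echo.
Key observation: after india, delta, hotel, bravo complete, (7, 8, 3) is the best the pool ever gets, yet each leftover process wants more res1.
A valid finishing order for the others: india, delta, hotel, bravo. Check, step by step:
  pool = (2, 3, 0)
  india: need (0, 2, 0) fits (2, 3, 0); releases (3, 1, 0), pool now (5, 4, 0)
  delta: need (5, 4, 0) fits (5, 4, 0); releases (0, 0, 3), pool now (5, 4, 3)
  hotel: need (2, 3, 1) fits (5, 4, 3); releases (0, 3, 0), pool now (5, 7, 3)
  bravo: need (3, 7, 0) fits (5, 7, 3); releases (2, 1, 0), pool now (7, 8, 3)
The stuck group stays short no matter what:
  charlie cannot run: need (7, 3, 4) vs free (7, 8, 3) (insufficient res1)
  foxtrot cannot run: need (5, 2, 5) vs free (7, 8, 3) (insufficient res1)
  echo cannot run: need (8, 9, 5) vs free (7, 8, 3) (insufficient res2, res3 and res1)


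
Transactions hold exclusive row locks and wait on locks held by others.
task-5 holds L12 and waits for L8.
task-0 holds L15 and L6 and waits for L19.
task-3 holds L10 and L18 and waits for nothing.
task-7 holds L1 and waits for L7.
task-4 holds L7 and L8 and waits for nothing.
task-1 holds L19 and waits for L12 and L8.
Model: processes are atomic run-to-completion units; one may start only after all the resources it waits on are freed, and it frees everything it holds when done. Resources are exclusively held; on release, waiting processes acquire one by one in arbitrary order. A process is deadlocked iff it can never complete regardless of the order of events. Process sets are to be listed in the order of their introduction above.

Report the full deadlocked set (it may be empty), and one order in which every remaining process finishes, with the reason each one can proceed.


Nothing here is deadlocked.
Key observation: the wait graph is acyclic; completion cascades from the unblocked processes through everyone else.
One completion order for the rest: task-4, task-7, task-5, task-1, task-3, task-0.
Step-by-step check:
  task-4 waits on nothing -> runs at once and releases L7 and L8
  run task-7 (all its waits — L7 — are resolved); releases L1
  run task-5 (all its waits — L8 — are resolved); releases L12
  run task-1 (all its waits — L12 and L8 — are resolved); releases L19
  task-3 waits on nothing -> runs at once and releases L10 and L18
  run task-0 (all its waits — L19 — are resolved); releases L15 and L6


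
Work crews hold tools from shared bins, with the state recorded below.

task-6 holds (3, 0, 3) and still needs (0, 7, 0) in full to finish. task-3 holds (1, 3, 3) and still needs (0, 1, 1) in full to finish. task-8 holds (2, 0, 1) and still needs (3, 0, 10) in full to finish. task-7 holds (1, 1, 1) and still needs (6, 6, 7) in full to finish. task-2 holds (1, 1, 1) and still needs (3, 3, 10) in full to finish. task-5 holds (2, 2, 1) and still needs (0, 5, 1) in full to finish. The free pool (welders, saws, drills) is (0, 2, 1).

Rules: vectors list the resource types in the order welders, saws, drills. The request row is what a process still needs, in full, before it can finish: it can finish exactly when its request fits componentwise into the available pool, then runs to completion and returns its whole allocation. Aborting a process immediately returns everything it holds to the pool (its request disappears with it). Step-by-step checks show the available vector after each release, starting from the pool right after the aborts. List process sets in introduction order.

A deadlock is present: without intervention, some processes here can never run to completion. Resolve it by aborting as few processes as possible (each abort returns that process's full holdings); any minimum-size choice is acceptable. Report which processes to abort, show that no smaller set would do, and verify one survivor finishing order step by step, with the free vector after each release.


Abort task-2.
Key observation: aborting task-2 returns (1, 1, 1), and task-8 — hopeless before — runs at step 5 with the returned capacity in the pool.
No smaller set exists: with zero aborts the deadlock remains.
Survivors finish in the order: task-3, task-5, task-6, task-7, task-8. Check, step by step (pool after the aborts first):
  pool = (1, 3, 2)
  task-3: need (0, 1, 1) fits (1, 3, 2); releases (1, 3, 3), pool now (2, 6, 5)
  task-5: need (0, 5, 1) fits (2, 6, 5); releases (2, 2, 1), pool now (4, 8, 6)
  task-6: need (0, 7, 0) fits (4, 8, 6); releases (3, 0, 3), pool now (7, 8, 9)
  task-7: need (6, 6, 7) fits (7, 8, 9); releases (1, 1, 1), pool now (8, 9, 10)
  task-8: need (3, 0, 10) fits (8, 9, 10); releases (2, 0, 1), pool now (10, 9, 11)


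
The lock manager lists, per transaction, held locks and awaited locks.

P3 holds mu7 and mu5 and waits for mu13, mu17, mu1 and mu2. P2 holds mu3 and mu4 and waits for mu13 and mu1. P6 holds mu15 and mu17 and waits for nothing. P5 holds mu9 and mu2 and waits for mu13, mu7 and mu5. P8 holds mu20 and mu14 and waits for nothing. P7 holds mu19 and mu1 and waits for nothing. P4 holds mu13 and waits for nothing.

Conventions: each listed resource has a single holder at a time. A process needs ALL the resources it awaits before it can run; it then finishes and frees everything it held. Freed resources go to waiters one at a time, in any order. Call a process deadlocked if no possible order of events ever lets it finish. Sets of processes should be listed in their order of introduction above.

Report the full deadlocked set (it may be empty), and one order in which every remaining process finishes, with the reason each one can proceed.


Deadlocked set: P3 and P5.
Key observation: nobody on the ring P3 -> P5 -> P3 can start until another member finishes, which never happens; no other process is dragged down with it.
One completion order for the rest: P4, P7, P8, P2, P6.
Step-by-step check:
  run P4 (it waits on nothing); releases mu13
  run P7 (it waits on nothing); releases mu19 and mu1
  run P8 (it waits on nothing); releases mu20 and mu14
  P2 waits on mu13 and mu1 — all released -> runs and releases mu3 and mu4
  run P6 (it waits on nothing); releases mu15 and mu17
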